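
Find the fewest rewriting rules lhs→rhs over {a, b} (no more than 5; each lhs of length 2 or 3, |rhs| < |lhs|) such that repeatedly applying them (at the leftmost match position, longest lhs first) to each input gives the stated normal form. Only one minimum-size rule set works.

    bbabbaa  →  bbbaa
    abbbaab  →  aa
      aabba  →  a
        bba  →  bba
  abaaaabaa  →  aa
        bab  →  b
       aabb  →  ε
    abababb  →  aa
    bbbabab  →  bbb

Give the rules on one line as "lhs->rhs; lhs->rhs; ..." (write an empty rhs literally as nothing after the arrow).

aaa->ab; ab->; abb->aa; bab->b

  | bbabbaa => bbbaa
  | abbbaab => aabaab => aaab => abb => aa
  | aabba => aaaa => aba => a
  | bba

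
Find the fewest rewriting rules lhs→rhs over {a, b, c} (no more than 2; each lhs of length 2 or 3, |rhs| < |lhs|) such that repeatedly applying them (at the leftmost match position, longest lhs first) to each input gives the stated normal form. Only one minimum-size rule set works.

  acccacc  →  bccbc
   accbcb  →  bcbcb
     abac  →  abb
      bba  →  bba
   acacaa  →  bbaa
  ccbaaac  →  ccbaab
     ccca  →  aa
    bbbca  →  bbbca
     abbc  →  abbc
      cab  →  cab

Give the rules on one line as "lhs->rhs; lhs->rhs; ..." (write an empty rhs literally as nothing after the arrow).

ac->b; ccc->a

  | acccacc => bccacc => bccbc
  | accbcb => bcbcb
  | abac => abb
  | bba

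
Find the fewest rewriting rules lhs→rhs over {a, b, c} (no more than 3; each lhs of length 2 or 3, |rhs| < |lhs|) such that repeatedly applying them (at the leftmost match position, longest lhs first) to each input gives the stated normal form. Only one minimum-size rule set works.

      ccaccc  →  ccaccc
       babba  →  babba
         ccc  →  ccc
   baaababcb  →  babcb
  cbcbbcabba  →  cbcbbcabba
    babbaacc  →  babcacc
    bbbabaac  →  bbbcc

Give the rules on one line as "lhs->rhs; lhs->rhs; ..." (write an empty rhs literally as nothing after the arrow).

  | ccaccc
  | babba
  | ccc
  | baaababcb => caababcb => babcb

aca->c; baa->ca; caa->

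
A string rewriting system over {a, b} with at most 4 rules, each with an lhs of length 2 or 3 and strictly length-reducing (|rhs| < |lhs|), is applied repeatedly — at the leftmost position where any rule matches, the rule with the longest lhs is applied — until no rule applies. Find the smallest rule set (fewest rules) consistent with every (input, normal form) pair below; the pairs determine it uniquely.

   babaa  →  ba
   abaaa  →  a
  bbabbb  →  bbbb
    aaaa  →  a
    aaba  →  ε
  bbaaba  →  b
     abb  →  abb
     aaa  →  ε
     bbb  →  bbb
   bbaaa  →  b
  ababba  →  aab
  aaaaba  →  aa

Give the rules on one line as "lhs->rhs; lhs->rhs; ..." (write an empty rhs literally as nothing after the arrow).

aaa->; aba->aa; baa->b; bba->b

  | babaa => baaa => ba
  | abaaa => aaaa => a
  | bbabbb => bbbb
  | aaaa => a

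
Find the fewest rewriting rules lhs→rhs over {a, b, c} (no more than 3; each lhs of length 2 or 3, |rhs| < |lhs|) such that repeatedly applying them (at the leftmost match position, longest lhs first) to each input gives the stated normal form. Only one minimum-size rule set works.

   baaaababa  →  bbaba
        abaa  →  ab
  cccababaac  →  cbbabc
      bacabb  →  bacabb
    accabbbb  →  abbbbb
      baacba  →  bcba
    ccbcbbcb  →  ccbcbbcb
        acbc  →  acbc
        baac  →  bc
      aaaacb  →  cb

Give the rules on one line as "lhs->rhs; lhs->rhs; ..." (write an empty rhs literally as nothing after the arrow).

aa->; cca->b

  | baaaababa => baababa => bbaba
  | abaa => ab
  | cccababaac => cbbabaac => cbbabc
  | bacabb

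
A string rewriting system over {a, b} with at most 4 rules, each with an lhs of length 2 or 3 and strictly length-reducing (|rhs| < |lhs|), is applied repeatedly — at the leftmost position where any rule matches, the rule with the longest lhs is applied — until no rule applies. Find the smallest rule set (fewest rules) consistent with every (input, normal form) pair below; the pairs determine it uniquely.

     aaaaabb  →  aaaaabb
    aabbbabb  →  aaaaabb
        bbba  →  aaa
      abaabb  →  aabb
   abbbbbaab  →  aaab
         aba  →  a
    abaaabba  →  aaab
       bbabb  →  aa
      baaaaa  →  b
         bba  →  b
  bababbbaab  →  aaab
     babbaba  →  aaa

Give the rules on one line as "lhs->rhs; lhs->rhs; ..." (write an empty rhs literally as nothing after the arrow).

aba->a; ba->b; bba->b; bbb->aa

  | aaaaabb
  | aabbbabb => aaaaabb
  | bbba => aaa
  | abaabb => aabb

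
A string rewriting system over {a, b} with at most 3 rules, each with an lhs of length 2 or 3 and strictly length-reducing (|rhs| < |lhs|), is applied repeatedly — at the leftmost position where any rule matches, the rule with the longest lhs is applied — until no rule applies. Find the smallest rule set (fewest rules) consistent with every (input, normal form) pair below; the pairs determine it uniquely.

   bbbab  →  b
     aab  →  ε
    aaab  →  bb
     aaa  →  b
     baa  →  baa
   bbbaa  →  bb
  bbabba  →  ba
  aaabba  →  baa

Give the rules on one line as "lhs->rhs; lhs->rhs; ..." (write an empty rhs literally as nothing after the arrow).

aaa->b; aab->; bba->aa

  | bbbab => baab => b
  | aab => ε
  | aaab => bb
  | aaa => b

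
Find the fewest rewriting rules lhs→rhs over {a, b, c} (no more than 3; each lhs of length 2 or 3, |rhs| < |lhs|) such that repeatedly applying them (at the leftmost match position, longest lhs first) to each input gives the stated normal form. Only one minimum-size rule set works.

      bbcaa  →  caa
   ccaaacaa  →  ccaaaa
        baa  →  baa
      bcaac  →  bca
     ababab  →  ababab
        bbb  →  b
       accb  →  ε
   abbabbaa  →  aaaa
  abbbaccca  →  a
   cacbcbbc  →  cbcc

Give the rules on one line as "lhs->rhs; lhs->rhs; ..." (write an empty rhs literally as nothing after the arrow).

ac->; acc->b; bb->

  | bbcaa => caa
  | ccaaacaa => ccaaaa
  | baa
  | bcaac => bca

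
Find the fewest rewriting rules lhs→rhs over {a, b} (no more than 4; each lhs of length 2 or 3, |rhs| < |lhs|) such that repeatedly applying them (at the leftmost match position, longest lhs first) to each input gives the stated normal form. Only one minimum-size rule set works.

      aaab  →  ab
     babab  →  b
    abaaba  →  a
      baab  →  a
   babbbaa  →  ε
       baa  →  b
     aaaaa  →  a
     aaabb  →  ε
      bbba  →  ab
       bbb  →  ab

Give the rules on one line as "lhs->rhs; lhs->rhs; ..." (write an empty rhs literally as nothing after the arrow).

aa->; ba->b; bb->a

  | aaab => ab
  | babab => bbab => aab => b
  | abaaba => ababa => abba => aaa => a
  | baab => bab => bb => a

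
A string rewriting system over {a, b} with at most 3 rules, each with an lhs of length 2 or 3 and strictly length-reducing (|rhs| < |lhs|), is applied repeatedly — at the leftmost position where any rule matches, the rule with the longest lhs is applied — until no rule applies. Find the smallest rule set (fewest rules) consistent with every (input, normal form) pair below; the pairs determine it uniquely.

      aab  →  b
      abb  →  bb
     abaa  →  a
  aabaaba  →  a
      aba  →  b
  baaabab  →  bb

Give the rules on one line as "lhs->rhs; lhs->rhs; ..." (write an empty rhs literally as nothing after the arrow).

ab->b; aba->b; ba->a

  | aab => ab => b
  | abb => bb
  | abaa => ba => a
  | aabaaba => ababa => bba => ba => a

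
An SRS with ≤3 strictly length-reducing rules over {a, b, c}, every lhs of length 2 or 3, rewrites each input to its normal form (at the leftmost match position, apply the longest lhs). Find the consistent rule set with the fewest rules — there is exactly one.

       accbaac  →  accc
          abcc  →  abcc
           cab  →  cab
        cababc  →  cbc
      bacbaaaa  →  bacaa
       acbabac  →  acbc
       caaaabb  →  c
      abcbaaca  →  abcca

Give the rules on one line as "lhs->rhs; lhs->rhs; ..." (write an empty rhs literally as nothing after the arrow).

aab->; aba->; baa->

  | accbaac => accc
  | abcc
  | cab
  | cababc => cbc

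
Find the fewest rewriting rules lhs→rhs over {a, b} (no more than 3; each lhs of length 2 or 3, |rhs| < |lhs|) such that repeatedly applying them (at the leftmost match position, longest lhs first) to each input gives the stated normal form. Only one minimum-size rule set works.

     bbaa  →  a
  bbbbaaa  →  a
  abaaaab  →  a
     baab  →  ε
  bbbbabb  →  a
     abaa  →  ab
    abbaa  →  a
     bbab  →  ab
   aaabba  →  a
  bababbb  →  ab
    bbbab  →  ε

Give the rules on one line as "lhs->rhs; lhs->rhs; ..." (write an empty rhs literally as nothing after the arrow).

aa->a; ba->b; bb->

  | bbaa => aa => a
  | bbbbaaa => bbaaa => aaa => aa => a
  | abaaaab => abaaab => abaab => abab => abb => a
  | baab => bab => bb => ε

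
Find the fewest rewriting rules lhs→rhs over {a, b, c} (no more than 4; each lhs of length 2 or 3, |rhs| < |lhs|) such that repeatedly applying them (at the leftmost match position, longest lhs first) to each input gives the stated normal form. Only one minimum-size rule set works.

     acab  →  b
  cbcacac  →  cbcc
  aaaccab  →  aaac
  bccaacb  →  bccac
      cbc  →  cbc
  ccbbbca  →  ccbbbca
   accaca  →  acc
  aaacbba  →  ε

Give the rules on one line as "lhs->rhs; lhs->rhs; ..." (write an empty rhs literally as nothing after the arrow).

aca->; acb->c; cab->

  | acab => b
  | cbcacac => cbcc
  | aaaccab => aaac
  | bccaacb => bccac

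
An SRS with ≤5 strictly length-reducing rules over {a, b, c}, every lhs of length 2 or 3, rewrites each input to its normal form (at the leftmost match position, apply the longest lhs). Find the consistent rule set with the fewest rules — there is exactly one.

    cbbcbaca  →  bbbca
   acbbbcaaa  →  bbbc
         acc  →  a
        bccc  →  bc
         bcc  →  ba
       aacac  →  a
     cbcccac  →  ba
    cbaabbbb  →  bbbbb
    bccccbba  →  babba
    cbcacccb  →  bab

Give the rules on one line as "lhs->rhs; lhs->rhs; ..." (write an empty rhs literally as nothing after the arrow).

  | cbbcbaca => bbcbaca => bbbaca => bbbca
  | acbbbcaaa => cbbbcaaa => bbbcaaa => bbbcca => bbbaa => bbbc
  | acc => cc => a
  | bccc => bac => bc

aa->c; ac->c; cb->b; cc->a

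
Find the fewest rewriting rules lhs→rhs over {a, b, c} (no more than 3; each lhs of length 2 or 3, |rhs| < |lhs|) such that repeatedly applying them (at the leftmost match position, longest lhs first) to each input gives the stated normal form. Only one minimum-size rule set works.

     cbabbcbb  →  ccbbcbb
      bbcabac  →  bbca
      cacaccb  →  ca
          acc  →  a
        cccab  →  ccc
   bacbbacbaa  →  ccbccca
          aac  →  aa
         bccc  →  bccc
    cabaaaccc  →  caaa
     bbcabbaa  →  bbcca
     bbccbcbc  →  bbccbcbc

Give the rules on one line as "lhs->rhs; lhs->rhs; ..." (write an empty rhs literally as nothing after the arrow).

ab->; ac->a; ba->c

  | cbabbcbb => ccbbcbb
  | bbcabac => bbcac => bbca
  | cacaccb => caaccb => caacb => caab => ca
  | acc => ac => a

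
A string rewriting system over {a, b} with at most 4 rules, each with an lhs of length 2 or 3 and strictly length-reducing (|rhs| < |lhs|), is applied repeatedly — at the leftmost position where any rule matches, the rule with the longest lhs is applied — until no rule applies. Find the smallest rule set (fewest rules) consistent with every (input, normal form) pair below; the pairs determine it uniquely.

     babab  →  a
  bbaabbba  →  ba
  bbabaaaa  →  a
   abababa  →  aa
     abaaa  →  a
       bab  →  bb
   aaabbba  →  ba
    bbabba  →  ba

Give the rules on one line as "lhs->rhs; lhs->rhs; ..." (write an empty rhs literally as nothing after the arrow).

aaa->ba; ab->b; baa->; bbb->a

  | babab => bbab => bbb => a
  | bbaabbba => bbbba => aba => ba
  | bbabaaaa => bbbaaaa => aaaaa => baaa => a
  | abababa => bababa => bbaba => bbba => aa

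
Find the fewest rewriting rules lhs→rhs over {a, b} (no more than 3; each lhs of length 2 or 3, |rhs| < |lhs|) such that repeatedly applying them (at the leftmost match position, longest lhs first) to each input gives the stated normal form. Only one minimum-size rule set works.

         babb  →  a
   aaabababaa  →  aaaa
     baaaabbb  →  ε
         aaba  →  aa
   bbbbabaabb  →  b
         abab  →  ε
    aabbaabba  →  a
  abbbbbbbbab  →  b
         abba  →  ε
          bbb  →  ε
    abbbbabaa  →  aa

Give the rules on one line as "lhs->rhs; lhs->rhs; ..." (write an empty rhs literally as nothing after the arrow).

  | babb => bb => a
  | aaabababaa => aaababaa => aaabaa => aaaa
  | baaaabbb => aaabbb => aabb => ab => ε
  | aaba => aa

ab->; ba->; bb->a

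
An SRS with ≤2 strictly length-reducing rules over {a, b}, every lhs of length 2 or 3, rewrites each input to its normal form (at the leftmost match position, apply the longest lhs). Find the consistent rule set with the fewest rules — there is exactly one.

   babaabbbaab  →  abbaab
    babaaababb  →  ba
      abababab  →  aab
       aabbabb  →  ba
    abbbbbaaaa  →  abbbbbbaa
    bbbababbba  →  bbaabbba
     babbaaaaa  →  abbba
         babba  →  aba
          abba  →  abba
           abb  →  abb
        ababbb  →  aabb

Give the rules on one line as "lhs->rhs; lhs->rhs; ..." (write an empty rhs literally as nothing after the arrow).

aaa->ba; bab->a

  | babaabbbaab => aaabbbaab => babbbaab => abbaab
  | babaaababb => aaaababb => baababb => baaab => bbab => ba
  | abababab => aaabab => babab => aab
  | aabbabb => aabab => aaa => ba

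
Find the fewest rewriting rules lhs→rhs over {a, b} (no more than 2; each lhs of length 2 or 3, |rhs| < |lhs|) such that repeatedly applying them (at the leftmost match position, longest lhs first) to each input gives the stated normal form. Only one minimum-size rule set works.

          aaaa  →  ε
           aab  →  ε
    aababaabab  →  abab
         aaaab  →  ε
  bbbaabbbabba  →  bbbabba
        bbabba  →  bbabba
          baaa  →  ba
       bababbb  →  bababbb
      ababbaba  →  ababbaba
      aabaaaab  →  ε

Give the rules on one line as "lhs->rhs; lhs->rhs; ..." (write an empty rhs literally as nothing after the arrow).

aa->; aab->aa

  | aaaa => aa => ε
  | aab => aa => ε
  | aababaabab => aaabaabab => abaabab => abaaab => abab
  | aaaab => aab => aa => ε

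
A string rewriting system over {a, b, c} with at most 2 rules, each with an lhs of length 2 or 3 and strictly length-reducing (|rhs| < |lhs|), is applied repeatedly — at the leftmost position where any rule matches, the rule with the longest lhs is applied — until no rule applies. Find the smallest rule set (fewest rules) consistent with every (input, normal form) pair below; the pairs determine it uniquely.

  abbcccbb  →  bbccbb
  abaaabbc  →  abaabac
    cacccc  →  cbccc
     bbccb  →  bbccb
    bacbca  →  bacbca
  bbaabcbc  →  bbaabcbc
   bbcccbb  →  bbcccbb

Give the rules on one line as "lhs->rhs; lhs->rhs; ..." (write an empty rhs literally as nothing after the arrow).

  | abbcccbb => bacccbb => bbccbb
  | abaaabbc => abaabac
  | cacccc => cbccc
  | bbccb

abb->ba; acc->bc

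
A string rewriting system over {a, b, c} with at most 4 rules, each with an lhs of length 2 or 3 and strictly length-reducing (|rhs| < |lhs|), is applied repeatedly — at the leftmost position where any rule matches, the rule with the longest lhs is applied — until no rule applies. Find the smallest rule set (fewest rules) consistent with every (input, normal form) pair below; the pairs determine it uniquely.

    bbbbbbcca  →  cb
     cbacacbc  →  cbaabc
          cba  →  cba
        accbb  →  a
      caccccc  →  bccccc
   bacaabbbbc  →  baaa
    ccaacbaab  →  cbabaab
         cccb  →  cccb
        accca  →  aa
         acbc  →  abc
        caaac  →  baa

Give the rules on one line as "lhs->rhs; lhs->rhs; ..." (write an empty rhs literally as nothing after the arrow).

ac->a; bb->; ca->b

  | bbbbbbcca => bbbbcca => bbcca => cca => cb
  | cbacacbc => cbaacbc => cbaabc
  | cba
  | accbb => acbb => abb => a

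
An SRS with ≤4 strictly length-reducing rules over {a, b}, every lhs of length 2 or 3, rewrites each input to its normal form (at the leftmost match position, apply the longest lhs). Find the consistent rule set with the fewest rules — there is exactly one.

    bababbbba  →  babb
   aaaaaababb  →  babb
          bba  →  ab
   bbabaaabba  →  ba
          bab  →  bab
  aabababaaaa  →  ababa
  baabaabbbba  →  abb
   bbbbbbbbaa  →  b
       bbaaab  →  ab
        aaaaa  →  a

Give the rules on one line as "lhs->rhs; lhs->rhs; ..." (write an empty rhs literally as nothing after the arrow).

  | bababbbba => bababbab => babaabb => babb
  | aaaaaababb => aaababb => babb
  | bba => ab
  | bbabaaabba => abbaaabba => aabaabba => aabba => ba

aa->a; aaa->; aab->; bba->ab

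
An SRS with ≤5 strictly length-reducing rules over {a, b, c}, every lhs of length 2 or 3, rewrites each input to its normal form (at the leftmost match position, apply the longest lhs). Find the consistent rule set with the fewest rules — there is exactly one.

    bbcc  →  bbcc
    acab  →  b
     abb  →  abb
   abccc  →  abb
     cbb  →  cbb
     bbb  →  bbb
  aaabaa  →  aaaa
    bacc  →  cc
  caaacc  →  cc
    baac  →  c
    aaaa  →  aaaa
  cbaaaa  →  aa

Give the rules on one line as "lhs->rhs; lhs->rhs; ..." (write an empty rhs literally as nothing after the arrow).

ac->c; ba->; ca->; ccc->b

  | bbcc
  | acab => cab => b
  | abb
  | abccc => abb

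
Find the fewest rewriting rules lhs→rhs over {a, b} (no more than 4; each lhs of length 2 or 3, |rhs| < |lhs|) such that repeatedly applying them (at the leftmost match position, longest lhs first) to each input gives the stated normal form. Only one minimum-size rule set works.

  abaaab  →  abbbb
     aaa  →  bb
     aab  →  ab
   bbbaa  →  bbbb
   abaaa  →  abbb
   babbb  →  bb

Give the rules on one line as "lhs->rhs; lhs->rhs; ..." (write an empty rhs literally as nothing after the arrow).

  | abaaab => abbbb
  | aaa => bb
  | aab => ab
  | bbbaa => bbbb

aa->b; aaa->bb; aab->ab; bab->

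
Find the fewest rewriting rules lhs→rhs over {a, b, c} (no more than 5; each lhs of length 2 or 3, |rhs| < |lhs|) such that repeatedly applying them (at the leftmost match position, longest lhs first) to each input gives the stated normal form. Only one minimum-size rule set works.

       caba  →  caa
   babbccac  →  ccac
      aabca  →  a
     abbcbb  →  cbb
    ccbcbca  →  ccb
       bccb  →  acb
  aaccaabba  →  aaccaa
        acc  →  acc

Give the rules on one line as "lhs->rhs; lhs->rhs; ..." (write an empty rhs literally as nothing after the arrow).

  | caba => caa
  | babbccac => abbccac => ccac
  | aabca => aaaa => ba => a
  | abbcbb => cbb

aaa->b; abb->; ba->a; bc->a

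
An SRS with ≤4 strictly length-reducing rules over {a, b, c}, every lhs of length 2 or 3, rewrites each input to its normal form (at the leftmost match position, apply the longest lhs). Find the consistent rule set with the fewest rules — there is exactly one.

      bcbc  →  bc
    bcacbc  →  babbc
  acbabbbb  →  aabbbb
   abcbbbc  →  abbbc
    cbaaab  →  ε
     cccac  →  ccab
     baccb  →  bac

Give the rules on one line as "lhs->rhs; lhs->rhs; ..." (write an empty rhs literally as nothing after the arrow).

  | bcbc => bc
  | bcacbc => babbc
  | acbabbbb => aabbbb
  | abcbbbc => abbbc

aaa->c; cac->ab; cb->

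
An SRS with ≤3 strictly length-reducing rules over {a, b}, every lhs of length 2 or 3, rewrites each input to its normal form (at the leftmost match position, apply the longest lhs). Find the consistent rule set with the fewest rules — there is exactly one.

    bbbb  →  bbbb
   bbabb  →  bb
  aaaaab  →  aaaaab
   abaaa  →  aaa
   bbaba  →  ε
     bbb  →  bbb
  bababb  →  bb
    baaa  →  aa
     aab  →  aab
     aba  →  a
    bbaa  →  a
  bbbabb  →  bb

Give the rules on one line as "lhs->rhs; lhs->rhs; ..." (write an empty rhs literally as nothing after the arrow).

  | bbbb
  | bbabb => babb => bb
  | aaaaab
  | abaaa => aaa

ba->; bba->ba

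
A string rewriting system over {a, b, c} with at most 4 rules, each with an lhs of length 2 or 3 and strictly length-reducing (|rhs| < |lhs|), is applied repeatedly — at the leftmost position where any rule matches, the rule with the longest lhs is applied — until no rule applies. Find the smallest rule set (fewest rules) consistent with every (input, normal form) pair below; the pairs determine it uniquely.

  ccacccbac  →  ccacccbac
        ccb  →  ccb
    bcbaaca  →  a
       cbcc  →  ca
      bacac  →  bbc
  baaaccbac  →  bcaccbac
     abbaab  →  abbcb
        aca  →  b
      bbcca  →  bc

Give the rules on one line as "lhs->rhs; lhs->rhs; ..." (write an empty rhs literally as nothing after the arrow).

aa->c; aca->b; bcc->a

  | ccacccbac
  | ccb
  | bcbaaca => bcbcca => bcaa => bcc => a
  | cbcc => ca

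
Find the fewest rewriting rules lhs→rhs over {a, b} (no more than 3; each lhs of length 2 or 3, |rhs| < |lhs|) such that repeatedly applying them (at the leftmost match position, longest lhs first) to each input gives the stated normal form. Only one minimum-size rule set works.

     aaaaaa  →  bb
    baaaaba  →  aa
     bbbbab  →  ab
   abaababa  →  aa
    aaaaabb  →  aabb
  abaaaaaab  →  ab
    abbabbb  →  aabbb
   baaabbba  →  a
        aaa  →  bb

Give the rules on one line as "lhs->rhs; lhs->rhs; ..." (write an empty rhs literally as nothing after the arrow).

aaa->bb; ba->a

  | aaaaaa => bbaaa => baaa => aaa => bb
  | baaaaba => aaaaba => bbaba => baba => aba => aa
  | bbbbab => bbbab => bbab => bab => ab
  | abaababa => aaababa => bbbaba => bbaba => baba => aba => aa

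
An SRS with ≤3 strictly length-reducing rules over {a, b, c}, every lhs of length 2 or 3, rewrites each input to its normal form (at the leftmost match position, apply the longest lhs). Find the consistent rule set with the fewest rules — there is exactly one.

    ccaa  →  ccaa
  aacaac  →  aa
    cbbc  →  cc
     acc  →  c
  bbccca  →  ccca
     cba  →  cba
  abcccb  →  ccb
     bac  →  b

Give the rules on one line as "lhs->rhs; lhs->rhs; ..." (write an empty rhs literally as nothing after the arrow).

  | ccaa
  | aacaac => aaac => aa
  | cbbc => cbc => cc
  | acc => c

ac->; bc->c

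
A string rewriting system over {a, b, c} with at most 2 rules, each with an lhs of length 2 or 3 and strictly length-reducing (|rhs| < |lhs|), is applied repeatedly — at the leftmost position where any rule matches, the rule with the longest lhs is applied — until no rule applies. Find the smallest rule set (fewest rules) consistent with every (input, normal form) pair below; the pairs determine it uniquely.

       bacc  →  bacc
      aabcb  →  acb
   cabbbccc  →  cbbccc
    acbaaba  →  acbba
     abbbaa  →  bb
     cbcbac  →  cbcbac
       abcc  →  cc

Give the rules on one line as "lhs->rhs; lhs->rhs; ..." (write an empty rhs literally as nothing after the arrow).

ab->; baa->b

  | bacc
  | aabcb => acb
  | cabbbccc => cbbccc
  | acbaaba => acbba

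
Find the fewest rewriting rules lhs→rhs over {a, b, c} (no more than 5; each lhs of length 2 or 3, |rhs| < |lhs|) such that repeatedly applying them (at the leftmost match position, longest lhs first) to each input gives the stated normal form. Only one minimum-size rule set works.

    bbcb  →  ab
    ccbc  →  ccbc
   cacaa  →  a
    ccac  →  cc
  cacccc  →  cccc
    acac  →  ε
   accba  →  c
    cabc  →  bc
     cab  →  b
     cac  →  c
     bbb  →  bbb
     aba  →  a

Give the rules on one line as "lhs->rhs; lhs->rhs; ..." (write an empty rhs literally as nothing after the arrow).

ac->; ba->; bbc->a; ca->

  | bbcb => ab
  | ccbc
  | cacaa => caa => a
  | ccac => cc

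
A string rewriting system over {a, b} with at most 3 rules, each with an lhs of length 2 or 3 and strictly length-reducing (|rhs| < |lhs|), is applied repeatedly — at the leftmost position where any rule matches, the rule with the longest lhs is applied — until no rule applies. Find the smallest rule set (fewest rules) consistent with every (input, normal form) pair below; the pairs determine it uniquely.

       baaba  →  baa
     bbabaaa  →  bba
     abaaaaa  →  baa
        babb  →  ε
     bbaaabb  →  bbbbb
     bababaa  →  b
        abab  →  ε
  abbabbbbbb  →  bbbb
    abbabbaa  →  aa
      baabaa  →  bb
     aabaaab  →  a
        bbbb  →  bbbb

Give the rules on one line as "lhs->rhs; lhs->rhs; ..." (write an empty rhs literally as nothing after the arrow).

aaa->b; ab->; bab->a

  | baaba => baa
  | bbabaaa => baaaa => bba
  | abaaaaa => aaaaa => baa
  | babb => ab => ε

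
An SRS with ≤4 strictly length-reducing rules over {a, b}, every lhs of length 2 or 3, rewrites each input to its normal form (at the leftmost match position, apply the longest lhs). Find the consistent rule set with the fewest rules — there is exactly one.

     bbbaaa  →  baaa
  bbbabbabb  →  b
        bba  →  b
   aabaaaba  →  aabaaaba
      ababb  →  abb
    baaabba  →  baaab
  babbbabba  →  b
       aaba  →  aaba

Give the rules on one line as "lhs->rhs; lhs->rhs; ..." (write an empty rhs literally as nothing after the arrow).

  | bbbaaa => baaa
  | bbbabbabb => babbabb => bbabb => bbb => b
  | bba => b
  | aabaaaba

bab->b; bba->b; bbb->b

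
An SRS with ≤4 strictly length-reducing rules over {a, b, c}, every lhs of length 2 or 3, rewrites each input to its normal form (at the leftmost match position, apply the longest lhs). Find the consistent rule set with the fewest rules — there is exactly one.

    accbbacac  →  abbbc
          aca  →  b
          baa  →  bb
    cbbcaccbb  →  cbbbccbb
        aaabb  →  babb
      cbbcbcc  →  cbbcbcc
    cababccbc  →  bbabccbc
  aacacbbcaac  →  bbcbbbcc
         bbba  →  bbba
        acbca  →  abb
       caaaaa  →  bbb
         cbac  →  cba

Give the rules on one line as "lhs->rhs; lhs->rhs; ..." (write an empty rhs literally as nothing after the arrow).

  | accbbacac => acbbacac => abbacac => abbaac => abbbc
  | aca => aa => b
  | baa => bb
  | cbbcaccbb => cbbbccbb

aa->b; ac->a; ca->b; caa->bc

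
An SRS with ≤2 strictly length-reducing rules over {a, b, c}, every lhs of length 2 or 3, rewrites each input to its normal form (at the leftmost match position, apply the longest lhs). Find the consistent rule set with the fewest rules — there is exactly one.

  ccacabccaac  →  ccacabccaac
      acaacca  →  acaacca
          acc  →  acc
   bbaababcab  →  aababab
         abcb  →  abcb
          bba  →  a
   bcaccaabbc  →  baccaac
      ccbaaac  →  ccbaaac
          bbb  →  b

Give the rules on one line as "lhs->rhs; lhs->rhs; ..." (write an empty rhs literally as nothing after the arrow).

  | ccacabccaac
  | acaacca
  | acc
  | bbaababcab => aababcab => aababab

bb->; bca->ba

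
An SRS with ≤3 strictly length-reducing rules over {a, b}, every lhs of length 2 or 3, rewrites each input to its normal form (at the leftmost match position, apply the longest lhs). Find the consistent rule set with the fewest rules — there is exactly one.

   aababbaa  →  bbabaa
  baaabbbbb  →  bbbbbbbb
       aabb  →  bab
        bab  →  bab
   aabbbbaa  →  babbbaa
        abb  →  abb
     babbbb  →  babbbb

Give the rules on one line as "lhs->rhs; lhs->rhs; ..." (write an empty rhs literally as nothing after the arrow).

  | aababbaa => baabbaa => bbabaa
  | baaabbbbb => bbbbbbbb
  | aabb => bab
  | bab

aaa->bb; aab->ba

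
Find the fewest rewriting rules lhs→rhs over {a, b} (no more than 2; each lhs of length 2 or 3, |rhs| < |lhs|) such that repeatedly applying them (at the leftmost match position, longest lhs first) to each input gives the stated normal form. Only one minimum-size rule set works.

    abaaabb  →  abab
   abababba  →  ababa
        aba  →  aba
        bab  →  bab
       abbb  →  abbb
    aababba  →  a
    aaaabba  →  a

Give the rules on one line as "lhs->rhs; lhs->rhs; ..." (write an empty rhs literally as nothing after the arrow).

aab->; bba->

  | abaaabb => abab
  | abababba => ababa
  | aba
  | bab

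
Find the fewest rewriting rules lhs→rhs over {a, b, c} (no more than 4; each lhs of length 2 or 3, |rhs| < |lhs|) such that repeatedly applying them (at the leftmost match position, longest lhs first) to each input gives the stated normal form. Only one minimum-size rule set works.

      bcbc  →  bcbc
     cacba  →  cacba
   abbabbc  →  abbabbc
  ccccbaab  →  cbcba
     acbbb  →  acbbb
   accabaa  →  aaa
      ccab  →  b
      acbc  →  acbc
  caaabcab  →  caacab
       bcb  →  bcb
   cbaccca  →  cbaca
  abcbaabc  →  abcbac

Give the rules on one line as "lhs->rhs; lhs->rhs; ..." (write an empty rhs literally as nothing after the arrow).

aab->a; acc->a; cca->; ccc->cb

  | bcbc
  | cacba
  | abbabbc
  | ccccbaab => cbcbaab => cbcba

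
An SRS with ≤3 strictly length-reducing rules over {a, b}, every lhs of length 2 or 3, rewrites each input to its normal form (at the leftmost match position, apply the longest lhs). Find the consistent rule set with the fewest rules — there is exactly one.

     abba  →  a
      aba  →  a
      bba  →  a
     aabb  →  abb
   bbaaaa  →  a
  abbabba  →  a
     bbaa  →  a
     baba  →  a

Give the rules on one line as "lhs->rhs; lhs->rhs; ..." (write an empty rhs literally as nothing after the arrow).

  | abba => aba => aa => a
  | aba => aa => a
  | bba => ba => a
  | aabb => abb

aa->a; ba->a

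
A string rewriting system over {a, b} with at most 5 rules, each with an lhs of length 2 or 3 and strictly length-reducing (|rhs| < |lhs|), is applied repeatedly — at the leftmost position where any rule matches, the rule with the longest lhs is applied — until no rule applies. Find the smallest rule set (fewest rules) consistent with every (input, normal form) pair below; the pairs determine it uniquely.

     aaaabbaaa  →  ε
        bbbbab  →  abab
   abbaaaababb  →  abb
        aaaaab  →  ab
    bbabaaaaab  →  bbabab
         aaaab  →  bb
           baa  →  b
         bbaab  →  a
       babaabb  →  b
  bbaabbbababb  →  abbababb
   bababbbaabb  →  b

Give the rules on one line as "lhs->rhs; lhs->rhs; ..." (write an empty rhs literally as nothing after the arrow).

  | aaaabbaaa => aabbaaa => bbbaaa => aaaa => aa => ε
  | bbbbab => abab
  | abbaaaababb => abbaababb => abbbabb => aaabb => abb
  | aaaaab => aaab => ab

aa->; aab->bb; baa->b; bbb->a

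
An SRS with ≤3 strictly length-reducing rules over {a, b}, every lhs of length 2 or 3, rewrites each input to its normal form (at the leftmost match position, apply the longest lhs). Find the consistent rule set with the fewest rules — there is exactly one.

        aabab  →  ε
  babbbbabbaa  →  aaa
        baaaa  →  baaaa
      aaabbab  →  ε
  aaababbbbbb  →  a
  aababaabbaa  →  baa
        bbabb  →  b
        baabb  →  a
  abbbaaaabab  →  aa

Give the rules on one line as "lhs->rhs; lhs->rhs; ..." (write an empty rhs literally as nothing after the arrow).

aab->; ab->; bb->a

  | aabab => ab => ε
  | babbbbabbaa => bbbbabbaa => abbabbaa => babbaa => bbaa => aaa
  | baaaa
  | aaabbab => abab => ab => ε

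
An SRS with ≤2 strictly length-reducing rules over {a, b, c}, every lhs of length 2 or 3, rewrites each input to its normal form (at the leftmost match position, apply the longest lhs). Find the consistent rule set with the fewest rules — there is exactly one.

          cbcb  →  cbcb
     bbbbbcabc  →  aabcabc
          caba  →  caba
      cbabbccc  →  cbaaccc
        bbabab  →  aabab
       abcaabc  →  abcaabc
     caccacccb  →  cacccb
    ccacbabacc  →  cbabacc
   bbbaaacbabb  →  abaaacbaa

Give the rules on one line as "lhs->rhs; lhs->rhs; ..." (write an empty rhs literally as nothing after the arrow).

bb->a; cca->

  | cbcb
  | bbbbbcabc => abbbcabc => aabcabc
  | caba
  | cbabbccc => cbaaccc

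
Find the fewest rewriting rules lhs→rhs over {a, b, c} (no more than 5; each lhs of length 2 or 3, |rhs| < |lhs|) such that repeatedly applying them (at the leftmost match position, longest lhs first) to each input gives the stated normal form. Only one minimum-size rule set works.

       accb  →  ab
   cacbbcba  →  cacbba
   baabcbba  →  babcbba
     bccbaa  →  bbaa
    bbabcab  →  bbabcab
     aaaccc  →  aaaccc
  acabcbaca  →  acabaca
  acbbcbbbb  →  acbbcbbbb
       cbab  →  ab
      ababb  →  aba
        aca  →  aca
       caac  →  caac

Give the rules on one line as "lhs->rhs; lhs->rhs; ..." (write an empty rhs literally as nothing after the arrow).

aab->ab; abb->a; cba->a; ccb->b

  | accb => ab
  | cacbbcba => cacbba
  | baabcbba => babcbba
  | bccbaa => bbaa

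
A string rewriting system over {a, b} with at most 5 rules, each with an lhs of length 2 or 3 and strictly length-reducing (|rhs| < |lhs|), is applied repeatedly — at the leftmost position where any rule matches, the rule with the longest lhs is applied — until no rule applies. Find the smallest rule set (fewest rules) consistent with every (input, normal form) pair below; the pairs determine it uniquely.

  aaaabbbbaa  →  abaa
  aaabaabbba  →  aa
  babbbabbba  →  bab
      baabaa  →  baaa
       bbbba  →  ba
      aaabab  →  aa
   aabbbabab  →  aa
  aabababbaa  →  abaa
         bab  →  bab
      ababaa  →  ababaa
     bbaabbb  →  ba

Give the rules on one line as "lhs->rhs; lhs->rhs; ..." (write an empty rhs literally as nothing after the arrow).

aab->a; bb->a; bba->b; bbb->

  | aaaabbbbaa => aaabbbaa => aabbaa => abaa
  | aaabaabbba => aaaabbba => aaabba => aaba => aa
  | babbbabbba => baabbba => babba => bab
  | baabaa => baaa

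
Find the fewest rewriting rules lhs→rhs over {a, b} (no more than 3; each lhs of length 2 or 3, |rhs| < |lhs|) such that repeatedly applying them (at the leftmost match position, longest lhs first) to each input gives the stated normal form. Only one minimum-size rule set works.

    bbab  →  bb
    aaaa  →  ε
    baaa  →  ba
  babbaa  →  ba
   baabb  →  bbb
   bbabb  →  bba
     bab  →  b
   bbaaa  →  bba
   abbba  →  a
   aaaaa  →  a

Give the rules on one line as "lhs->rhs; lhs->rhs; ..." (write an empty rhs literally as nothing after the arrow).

  | bbab => bb
  | aaaa => aa => ε
  | baaa => ba
  | babbaa => baaa => ba

aa->; ab->; abb->a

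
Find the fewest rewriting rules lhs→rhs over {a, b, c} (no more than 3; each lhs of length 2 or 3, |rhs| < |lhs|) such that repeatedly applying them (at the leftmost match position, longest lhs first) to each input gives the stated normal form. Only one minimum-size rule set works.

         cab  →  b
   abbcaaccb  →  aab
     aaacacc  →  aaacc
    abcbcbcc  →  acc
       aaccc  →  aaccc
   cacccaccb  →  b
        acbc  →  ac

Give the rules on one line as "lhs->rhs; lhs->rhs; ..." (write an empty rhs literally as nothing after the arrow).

bc->c; ca->; cb->b

  | cab => b
  | abbcaaccb => abcaaccb => acaaccb => aaccb => aacb => aab
  | aaacacc => aaacc
  | abcbcbcc => acbcbcc => abcbcc => acbcc => abcc => acc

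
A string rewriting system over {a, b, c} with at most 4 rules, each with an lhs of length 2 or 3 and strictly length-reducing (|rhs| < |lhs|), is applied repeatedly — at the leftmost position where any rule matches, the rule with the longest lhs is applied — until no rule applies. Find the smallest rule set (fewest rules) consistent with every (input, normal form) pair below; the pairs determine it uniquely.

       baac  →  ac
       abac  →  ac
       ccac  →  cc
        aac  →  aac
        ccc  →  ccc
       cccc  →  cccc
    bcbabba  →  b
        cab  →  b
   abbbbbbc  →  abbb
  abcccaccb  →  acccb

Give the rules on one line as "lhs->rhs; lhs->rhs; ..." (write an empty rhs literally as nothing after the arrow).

  | baac => ac
  | abac => ac
  | ccac => cc
  | aac

ba->; bbc->a; bc->; ca->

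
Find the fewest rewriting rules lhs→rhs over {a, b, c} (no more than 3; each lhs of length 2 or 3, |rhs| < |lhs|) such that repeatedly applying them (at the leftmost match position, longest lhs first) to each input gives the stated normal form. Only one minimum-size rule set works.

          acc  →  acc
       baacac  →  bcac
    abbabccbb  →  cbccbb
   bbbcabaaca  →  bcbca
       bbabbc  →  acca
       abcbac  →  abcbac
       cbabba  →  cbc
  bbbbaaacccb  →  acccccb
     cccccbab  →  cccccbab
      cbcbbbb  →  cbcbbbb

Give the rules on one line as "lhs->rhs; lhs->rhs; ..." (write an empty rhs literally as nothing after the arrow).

  | acc
  | baacac => bcac
  | abbabccbb => aacbccbb => cbccbb
  | bbbcabaaca => bcaabaaca => bcbaaca => bcbca

aa->; bba->ac; bbc->ca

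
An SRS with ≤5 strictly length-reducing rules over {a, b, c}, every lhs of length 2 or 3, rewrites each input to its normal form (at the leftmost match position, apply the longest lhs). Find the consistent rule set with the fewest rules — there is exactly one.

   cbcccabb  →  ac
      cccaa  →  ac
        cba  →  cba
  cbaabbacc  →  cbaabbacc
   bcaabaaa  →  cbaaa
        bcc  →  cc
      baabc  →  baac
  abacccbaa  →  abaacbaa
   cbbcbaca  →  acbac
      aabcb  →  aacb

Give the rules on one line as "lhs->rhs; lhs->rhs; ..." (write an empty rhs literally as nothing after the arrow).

bc->c; ca->c; cbb->a; ccc->ac

  | cbcccabb => ccccabb => accabb => accbb => aca => ac
  | cccaa => acaa => aca => ac
  | cba
  | cbaabbacc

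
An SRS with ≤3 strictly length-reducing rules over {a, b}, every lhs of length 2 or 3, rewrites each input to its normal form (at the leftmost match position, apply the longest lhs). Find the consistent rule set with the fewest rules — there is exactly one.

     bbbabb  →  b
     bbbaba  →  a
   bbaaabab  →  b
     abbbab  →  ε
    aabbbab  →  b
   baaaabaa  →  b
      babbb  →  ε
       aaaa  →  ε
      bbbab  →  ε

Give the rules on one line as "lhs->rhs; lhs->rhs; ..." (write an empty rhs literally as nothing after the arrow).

aa->b; ab->b; bb->

  | bbbabb => babb => bbb => b
  | bbbaba => baba => bba => a
  | bbaaabab => aaabab => babab => bbab => ab => b
  | abbbab => bbbab => bab => bb => ε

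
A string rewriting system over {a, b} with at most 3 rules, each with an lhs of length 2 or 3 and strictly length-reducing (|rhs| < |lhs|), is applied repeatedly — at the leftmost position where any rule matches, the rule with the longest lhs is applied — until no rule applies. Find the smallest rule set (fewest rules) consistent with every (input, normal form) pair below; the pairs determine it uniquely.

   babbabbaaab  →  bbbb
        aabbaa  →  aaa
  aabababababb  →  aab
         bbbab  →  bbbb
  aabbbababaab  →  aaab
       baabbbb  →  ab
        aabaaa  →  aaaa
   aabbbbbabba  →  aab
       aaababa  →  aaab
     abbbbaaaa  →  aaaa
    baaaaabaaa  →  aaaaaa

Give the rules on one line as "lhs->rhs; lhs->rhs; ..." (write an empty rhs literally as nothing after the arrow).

  | babbabbaaab => bbbabbaaab => bbbbbaaab => bbbbaab => bbbab => bbbb
  | aabbaa => aabaa => aaa
  | aabababababb => aabbabababb => aababababb => aabbababb => aabababb => aabbabb => aababb => aabbb => aabb => aab
  | bbbab => bbbb

abb->ab; ba->b; baa->a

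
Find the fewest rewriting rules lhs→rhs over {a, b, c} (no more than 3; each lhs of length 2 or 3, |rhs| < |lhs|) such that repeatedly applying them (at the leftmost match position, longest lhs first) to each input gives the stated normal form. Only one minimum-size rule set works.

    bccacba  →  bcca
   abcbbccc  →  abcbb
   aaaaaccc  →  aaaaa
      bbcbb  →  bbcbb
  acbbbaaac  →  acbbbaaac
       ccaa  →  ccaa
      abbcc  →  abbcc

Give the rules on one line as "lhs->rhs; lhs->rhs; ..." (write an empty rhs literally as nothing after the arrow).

  | bccacba => bcca
  | abcbbccc => abcbb
  | aaaaaccc => aaaaa
  | bbcbb

cba->; ccc->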